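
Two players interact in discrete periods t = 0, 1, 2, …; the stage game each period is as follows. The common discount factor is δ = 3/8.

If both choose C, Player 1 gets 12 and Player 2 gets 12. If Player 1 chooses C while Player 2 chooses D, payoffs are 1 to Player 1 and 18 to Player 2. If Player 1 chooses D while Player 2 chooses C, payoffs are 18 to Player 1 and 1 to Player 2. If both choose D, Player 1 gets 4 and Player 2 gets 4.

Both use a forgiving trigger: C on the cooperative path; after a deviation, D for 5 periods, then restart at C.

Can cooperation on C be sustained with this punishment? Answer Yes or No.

IC: δ+…+δ^5 ≥ (18−12)/(12−4) = 3/4.
At δ = 3/8: partial sum = 0.5956 < 0.7500. Cooperation not sustainable.

No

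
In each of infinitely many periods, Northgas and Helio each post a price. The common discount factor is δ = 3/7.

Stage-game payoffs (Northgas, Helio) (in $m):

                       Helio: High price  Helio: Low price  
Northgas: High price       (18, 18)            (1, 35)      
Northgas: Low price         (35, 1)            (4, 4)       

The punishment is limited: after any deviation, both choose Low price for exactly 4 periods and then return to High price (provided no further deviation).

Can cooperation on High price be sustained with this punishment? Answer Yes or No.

A one-shot deviation gives 35 now, then 4 for 4 periods, then back to 18.
Gain from deviating: (35−18) today; loss: (18−4) in each of the next 4 periods.
No-deviation condition: (18−4)(δ+…+δ^4) ≥ 35−18, i.e. δ+…+δ^4 ≥ 17/14.
At δ = 3/7: δ+…+δ^4 = 0.7247 < 1.2143.
So cooperation is not sustainable.

No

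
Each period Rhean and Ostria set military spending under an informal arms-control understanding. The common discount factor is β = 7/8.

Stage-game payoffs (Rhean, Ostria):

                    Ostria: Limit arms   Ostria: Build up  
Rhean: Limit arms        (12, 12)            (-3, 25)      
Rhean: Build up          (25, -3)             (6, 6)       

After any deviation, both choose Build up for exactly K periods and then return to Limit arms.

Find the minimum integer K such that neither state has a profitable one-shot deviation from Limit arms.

No profitable deviation requires (12−6)(β+…+β^K) ≥ 25−12, i.e. β+…+β^K ≥ 13/6 ≈ 2.1667.
With β = 7/8, the partial sums are K=1: 0.8750, K=2: 1.6406, K=3: 2.3105.
K = 3 is the first length at which the sum reaches 2.1667.

3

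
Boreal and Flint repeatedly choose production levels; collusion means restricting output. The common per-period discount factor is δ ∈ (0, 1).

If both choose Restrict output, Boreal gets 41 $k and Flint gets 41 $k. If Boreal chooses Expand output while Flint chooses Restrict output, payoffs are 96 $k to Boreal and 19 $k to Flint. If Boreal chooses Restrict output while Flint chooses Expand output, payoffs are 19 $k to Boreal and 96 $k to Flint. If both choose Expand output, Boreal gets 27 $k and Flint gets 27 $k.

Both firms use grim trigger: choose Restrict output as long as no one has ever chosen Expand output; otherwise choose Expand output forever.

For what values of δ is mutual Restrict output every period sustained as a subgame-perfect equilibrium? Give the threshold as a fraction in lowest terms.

55/69

Cooperation forever yields 41 each period: 41/(1−δ).
Deviating yields 96 once, then 27 forever: 96 + 27δ/(1−δ).
No profitable deviation requires 41/(1−δ) ≥ 96 + 27δ/(1−δ).
Multiplying by (1−δ): 41 ≥ 96(1−δ) + 27δ = 96 − 69δ.
So 69δ ≥ 55, i.e. δ ≥ 55/69.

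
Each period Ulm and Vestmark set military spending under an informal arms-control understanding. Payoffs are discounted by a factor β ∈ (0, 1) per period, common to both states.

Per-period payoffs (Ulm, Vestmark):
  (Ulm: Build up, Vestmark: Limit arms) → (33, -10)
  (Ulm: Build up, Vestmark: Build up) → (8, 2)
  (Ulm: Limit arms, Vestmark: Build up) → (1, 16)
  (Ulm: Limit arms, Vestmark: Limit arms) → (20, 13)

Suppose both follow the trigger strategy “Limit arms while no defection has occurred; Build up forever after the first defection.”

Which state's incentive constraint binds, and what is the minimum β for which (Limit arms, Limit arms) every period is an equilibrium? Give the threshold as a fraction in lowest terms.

Ulm: cooperation gives 20 each period; deviation gives 33 once then 8 forever.
  20/(1−β) ≥ 33 + 8β/(1−β) ⇒ β ≥ 13/25.
Vestmark: cooperation gives 13 each period; deviation gives 16 once then 2 forever.
  β ≥ 3/14.
Both must hold, so the binding constraint is Ulm's: β ≥ 13/25.

Ulm; β ≥ 13/25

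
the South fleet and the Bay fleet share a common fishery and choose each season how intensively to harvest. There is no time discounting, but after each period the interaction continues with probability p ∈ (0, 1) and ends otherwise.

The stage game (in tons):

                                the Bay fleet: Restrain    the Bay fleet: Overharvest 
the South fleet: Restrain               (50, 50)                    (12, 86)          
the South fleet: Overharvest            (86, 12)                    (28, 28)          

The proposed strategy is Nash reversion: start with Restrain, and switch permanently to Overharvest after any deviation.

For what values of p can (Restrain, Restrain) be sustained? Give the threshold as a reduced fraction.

Expected cooperation value is 50 + p·50 + p²·50 + … = 50/(1−p); deviation gives 86 + p·28/(1−p).
50 ≥ 86(1−p) + 28p ⇒ 58p ≥ 36 ⇒ p ≥ 36/58 = 18/29.

18/29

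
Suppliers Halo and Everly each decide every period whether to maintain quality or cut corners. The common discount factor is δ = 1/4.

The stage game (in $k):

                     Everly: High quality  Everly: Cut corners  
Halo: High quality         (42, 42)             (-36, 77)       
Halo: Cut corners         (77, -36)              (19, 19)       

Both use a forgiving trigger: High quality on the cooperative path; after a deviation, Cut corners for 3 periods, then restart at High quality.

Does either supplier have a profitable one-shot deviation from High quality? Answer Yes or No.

Comparing payoff streams over the 4 periods until play realigns: cooperate → 42(1+δ+…+δ^3); deviate → 77 + 19(δ+…+δ^3).
Cooperation is sustained iff (42−19)(δ+…+δ^3) ≥ 77−42.
δ+…+δ^3 = 1/4·(1−(1/4)^3)/(1−1/4) = 0.3281, and (77−42)/(42−19) = 1.5217.
0.3281 < 1.5217, so cooperation is not sustainable.

Yes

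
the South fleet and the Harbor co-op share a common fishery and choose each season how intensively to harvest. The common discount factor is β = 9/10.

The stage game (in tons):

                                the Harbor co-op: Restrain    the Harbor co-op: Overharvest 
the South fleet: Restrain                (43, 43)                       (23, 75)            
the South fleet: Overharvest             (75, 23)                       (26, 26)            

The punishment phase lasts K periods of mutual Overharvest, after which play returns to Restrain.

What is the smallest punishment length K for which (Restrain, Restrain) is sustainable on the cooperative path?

Need Σ_{k=1}^{K} β^k ≥ (75−43)/(43−26) = 1.8824 at β = 9/10.
At K = 2 the sum is 1.7100 < 1.8824; at K = 3 it is 2.4390 ≥ 1.8824.
So the minimum punishment length is K = 3.

3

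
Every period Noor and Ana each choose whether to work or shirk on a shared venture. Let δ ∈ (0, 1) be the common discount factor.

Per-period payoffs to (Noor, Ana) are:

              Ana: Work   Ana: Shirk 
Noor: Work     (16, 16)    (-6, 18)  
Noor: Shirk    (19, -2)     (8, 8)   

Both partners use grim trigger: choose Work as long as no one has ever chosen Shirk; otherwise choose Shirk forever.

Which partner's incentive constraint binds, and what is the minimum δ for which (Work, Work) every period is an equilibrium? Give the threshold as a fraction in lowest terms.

Noor; δ ≥ 3/11

Noor's threshold: (19−16)/(19−8) = 3/11.
Ana's threshold: (18−16)/(18−8) = 1/5.
3/11 > 1/5, so Noor binds and δ* = 3/11.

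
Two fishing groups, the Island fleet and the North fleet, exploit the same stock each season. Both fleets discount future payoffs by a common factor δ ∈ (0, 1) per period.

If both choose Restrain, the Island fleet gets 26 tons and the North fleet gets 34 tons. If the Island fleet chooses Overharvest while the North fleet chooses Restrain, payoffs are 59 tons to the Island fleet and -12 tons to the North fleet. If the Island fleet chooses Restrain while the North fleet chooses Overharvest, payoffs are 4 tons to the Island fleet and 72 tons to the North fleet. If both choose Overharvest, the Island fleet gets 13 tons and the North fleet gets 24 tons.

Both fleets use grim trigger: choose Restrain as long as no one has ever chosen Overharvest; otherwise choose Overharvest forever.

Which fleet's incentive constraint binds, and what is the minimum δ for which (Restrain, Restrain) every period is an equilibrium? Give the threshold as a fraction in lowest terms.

the North fleet; δ ≥ 19/24

For the Island fleet: deviation gain 59−26 = 33, per-period punishment loss 26−13 = 13. IC gives δ ≥ 33/46.
For the North fleet: gain 38, loss 10 per period, so δ ≥ 38/48 = 19/24.
The tighter constraint is the North fleet's, so cooperation needs δ ≥ 19/24.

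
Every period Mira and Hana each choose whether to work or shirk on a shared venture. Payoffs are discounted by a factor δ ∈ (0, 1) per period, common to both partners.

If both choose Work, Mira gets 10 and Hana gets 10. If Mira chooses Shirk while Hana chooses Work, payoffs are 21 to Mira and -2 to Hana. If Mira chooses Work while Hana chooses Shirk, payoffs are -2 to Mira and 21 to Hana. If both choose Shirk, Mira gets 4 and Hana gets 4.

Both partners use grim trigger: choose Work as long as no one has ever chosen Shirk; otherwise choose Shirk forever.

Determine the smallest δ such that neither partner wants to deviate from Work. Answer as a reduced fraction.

11/17

One-period gain from deviating is 21 − 10 = 11. The loss is 10 − 4 = 6 in every subsequent period, with present value 6·δ/(1−δ).
Deviation is unprofitable when 6·δ/(1−δ) ≥ 11, i.e. δ/(1−δ) ≥ 11/6.
Equivalently δ ≥ 11/(11+6) = 11/17.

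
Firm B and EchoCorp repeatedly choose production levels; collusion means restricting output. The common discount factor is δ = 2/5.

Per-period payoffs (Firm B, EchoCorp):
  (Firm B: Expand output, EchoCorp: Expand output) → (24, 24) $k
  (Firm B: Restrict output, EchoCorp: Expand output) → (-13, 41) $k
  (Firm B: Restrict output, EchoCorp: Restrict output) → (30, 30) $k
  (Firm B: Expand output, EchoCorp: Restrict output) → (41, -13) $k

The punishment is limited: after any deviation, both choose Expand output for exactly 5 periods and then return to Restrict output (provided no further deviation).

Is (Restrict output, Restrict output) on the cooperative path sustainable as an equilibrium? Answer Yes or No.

A one-shot deviation gives 41 now, then 24 for 5 periods, then back to 30.
Gain from deviating: (41−30) today; loss: (30−24) in each of the next 5 periods.
No-deviation condition: (30−24)(δ+…+δ^5) ≥ 41−30, i.e. δ+…+δ^5 ≥ 11/6.
At δ = 2/5: δ+…+δ^5 = 0.6598 < 1.8333.
So cooperation is not sustainable.

No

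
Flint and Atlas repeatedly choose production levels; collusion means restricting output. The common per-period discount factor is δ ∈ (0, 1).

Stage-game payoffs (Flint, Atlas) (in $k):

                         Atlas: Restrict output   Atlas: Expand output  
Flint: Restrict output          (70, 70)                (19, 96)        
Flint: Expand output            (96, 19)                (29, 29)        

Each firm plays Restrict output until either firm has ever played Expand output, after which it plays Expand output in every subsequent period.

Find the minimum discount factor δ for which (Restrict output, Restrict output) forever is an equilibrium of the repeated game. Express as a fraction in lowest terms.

Cooperation forever yields 70 each period: 70/(1−δ).
Deviating yields 96 once, then 29 forever: 96 + 29δ/(1−δ).
No profitable deviation requires 70/(1−δ) ≥ 96 + 29δ/(1−δ).
Multiplying by (1−δ): 70 ≥ 96(1−δ) + 29δ = 96 − 67δ.
So 67δ ≥ 26, i.e. δ ≥ 26/67.

26/67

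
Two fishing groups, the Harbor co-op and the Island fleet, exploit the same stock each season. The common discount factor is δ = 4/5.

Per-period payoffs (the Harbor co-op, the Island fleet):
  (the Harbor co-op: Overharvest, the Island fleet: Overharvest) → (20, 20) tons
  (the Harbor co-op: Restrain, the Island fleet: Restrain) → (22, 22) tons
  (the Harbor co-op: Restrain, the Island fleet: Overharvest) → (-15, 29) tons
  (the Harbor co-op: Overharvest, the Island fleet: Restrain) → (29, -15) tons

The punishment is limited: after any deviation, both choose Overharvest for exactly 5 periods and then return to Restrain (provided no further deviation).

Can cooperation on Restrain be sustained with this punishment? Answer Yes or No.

IC: δ+…+δ^5 ≥ (29−22)/(22−20) = 7/2.
At δ = 4/5: partial sum = 2.6893 < 3.5000. Cooperation not sustainable.

No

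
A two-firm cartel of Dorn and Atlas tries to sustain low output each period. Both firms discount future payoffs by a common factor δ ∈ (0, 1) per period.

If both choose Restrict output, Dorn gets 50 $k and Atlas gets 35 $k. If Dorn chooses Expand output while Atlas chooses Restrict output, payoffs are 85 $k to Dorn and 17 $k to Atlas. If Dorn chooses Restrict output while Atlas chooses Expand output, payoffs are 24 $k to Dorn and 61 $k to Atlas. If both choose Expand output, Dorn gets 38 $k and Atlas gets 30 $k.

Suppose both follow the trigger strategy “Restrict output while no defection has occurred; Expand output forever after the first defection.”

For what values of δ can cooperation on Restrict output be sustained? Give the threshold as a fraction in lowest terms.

26/31

Dorn: cooperation gives 50 each period; deviation gives 85 once then 38 forever.
  50/(1−δ) ≥ 85 + 38δ/(1−δ) ⇒ δ ≥ 35/47.
Atlas: cooperation gives 35 each period; deviation gives 61 once then 30 forever.
  δ ≥ 26/31.
Both must hold, so the binding constraint is Atlas's: δ ≥ 26/31.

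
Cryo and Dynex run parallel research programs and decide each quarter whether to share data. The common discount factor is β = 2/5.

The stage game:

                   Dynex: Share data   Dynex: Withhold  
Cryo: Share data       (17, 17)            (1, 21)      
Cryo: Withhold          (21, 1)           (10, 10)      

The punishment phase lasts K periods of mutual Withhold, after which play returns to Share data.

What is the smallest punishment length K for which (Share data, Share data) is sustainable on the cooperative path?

No profitable deviation requires (17−10)(β+…+β^K) ≥ 21−17, i.e. β+…+β^K ≥ 4/7 ≈ 0.5714.
With β = 2/5, the partial sums are K=1: 0.4000, K=2: 0.5600, K=3: 0.6240.
K = 3 is the first length at which the sum reaches 0.5714.

3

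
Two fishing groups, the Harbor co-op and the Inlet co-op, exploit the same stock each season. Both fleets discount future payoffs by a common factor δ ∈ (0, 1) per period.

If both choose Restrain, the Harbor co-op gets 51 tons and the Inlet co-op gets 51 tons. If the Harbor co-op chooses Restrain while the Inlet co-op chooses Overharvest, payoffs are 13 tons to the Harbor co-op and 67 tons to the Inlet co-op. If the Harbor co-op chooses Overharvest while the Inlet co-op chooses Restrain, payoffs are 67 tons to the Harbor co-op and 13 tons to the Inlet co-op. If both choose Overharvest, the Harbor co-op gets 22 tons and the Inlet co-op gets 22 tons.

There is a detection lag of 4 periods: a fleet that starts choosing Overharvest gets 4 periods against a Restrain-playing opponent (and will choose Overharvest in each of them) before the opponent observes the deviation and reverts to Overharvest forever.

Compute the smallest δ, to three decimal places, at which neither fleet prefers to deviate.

0.772

A deviator earns 67 for 4 periods, then 22 forever; cooperating earns 51 forever. Multiplying the IC by (1−δ):
51 ≥ 67(1−δ^4) + 22δ^4, so 45·δ^4 ≥ 16 and δ^4 ≥ 16/45.
δ ≥ (16/45)^(1/4) ≈ 0.772.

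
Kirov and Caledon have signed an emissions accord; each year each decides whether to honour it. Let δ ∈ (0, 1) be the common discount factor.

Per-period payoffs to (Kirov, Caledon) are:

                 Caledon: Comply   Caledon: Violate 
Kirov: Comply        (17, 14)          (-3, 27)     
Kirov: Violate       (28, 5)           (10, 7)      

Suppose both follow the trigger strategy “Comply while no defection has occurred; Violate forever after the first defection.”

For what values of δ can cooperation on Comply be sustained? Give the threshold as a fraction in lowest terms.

13/20

Kirov: cooperation gives 17 each period; deviation gives 28 once then 10 forever.
  17/(1−δ) ≥ 28 + 10δ/(1−δ) ⇒ δ ≥ 11/18.
Caledon: cooperation gives 14 each period; deviation gives 27 once then 7 forever.
  δ ≥ 13/20.
Both must hold, so the binding constraint is Caledon's: δ ≥ 13/20.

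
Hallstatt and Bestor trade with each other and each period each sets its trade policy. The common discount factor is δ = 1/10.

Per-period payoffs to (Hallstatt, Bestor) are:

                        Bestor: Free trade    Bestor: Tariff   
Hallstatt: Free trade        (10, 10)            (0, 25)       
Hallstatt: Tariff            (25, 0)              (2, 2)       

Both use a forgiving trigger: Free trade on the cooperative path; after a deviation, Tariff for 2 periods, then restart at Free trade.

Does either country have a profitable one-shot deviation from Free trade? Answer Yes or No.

Yes

A one-shot deviation gives 25 now, then 2 for 2 periods, then back to 10.
Gain from deviating: (25−10) today; loss: (10−2) in each of the next 2 periods.
No-deviation condition: (10−2)(δ+…+δ^2) ≥ 25−10, i.e. δ+…+δ^2 ≥ 15/8.
At δ = 1/10: δ+…+δ^2 = 0.1100 < 1.8750.
So cooperation is not sustainable.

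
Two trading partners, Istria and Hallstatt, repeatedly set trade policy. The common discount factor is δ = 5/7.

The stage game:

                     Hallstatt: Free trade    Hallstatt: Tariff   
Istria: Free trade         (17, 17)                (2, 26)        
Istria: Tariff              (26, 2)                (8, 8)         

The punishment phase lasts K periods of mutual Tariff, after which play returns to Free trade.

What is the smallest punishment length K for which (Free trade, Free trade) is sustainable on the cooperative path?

2

Need Σ_{k=1}^{K} δ^k ≥ (26−17)/(17−8) = 1.0000 at δ = 5/7.
At K = 1 the sum is 0.7143 < 1.0000; at K = 2 it is 1.2245 ≥ 1.0000.
So the minimum punishment length is K = 2.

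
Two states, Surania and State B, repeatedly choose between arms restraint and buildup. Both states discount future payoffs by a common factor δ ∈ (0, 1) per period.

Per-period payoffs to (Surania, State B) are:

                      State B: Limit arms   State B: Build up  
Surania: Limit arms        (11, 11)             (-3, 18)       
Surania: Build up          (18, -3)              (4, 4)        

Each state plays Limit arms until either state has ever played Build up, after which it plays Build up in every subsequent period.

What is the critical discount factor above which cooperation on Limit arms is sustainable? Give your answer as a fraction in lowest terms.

1/2

Under grim trigger the critical discount factor is (T−C)/(T−P) with T = 18, C = 11, P = 4.
δ* = (18−11)/(18−4) = 7/14 = 1/2.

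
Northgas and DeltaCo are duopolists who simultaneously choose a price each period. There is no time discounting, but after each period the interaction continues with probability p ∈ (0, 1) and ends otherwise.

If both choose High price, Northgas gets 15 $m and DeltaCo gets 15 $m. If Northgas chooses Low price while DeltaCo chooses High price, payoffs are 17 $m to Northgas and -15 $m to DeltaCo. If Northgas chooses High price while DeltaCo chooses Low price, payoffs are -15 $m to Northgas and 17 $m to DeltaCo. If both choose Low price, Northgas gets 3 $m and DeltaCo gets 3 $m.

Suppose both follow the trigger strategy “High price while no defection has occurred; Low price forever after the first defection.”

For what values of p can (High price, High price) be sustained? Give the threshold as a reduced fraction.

With no time discounting, the continuation probability p plays the role of the discount factor.
Grim-trigger IC: 15/(1−p) ≥ 17 + 3p/(1−p) ⇒ p ≥ (17−15)/(17−3) = 1/7.

1/7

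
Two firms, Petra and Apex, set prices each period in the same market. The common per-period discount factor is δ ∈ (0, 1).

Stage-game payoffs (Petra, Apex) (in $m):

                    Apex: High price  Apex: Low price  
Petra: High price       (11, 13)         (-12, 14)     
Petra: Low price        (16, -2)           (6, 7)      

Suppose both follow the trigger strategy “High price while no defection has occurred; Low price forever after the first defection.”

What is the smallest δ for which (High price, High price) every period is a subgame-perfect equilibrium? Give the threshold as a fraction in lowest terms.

1/2

For Petra: deviation gain 16−11 = 5, per-period punishment loss 11−6 = 5. IC gives δ ≥ 5/10 = 1/2.
For Apex: gain 1, loss 6 per period, so δ ≥ 1/7.
The tighter constraint is Petra's, so cooperation needs δ ≥ 1/2.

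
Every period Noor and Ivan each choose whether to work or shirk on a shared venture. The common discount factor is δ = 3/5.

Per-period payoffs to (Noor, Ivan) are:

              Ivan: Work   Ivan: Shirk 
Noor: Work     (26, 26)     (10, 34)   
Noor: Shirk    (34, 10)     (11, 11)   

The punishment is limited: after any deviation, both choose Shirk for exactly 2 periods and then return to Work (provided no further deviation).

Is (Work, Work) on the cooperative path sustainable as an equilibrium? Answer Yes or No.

IC: δ+…+δ^2 ≥ (34−26)/(26−11) = 8/15.
At δ = 3/5: partial sum = 0.9600 ≥ 0.5333. Cooperation sustainable.

Yes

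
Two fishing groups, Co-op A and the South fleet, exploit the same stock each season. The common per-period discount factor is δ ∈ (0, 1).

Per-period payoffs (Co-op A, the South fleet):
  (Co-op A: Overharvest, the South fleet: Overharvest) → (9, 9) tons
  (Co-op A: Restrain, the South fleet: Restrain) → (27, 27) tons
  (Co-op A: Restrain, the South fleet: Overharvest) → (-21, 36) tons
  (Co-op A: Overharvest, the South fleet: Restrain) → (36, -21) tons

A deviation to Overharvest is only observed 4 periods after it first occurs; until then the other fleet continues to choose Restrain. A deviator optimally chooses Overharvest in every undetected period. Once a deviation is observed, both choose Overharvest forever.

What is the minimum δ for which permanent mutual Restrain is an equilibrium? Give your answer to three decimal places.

0.760

A deviator earns 36 for 4 periods, then 9 forever; cooperating earns 27 forever. Multiplying the IC by (1−δ):
27 ≥ 36(1−δ^4) + 9δ^4, so 27·δ^4 ≥ 9 and δ^4 ≥ 1/3.
δ ≥ (1/3)^(1/4) ≈ 0.760.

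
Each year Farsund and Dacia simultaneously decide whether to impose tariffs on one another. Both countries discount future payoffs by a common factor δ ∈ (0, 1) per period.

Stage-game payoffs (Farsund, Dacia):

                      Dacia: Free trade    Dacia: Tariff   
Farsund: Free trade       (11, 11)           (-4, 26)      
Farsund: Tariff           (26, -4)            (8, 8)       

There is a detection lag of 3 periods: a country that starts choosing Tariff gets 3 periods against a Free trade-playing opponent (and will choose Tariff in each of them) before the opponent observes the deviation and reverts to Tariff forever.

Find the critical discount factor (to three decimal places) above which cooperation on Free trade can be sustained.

A deviator earns 26 for 3 periods, then 8 forever; cooperating earns 11 forever. Multiplying the IC by (1−δ):
11 ≥ 26(1−δ^3) + 8δ^3, so 18·δ^3 ≥ 15 and δ^3 ≥ 5/6.
δ ≥ (5/6)^(1/3) ≈ 0.941.

0.941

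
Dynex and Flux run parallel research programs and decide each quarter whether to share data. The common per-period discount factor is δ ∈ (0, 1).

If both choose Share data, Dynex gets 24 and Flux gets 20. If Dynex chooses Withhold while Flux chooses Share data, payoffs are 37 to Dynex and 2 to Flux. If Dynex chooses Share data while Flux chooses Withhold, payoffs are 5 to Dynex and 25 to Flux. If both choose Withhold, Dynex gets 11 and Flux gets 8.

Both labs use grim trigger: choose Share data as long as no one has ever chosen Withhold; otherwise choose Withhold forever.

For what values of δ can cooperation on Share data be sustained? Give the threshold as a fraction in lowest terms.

Dynex: cooperation gives 24 each period; deviation gives 37 once then 11 forever.
  24/(1−δ) ≥ 37 + 11δ/(1−δ) ⇒ δ ≥ 13/26 = 1/2.
Flux: cooperation gives 20 each period; deviation gives 25 once then 8 forever.
  δ ≥ 5/17.
Both must hold, so the binding constraint is Dynex's: δ ≥ 1/2.

1/2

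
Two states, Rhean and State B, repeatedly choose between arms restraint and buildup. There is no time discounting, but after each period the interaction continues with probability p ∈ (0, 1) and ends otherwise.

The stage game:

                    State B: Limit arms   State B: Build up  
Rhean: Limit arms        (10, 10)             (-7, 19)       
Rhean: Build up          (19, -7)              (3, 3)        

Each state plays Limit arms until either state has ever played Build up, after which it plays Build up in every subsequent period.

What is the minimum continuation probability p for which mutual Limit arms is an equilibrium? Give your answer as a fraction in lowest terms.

9/16

With no time discounting, the continuation probability p plays the role of the discount factor.
Grim-trigger IC: 10/(1−p) ≥ 19 + 3p/(1−p) ⇒ p ≥ (19−10)/(19−3) = 9/16.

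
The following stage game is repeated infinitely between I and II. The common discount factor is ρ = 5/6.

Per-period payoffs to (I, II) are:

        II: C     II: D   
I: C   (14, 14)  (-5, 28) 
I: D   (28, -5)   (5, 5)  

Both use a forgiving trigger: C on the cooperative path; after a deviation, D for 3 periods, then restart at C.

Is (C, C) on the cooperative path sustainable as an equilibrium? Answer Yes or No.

Yes

Comparing payoff streams over the 4 periods until play realigns: cooperate → 14(1+ρ+…+ρ^3); deviate → 28 + 5(ρ+…+ρ^3).
Cooperation is sustained iff (14−5)(ρ+…+ρ^3) ≥ 28−14.
ρ+…+ρ^3 = 5/6·(1−(5/6)^3)/(1−5/6) = 2.1065, and (28−14)/(14−5) = 1.5556.
2.1065 ≥ 1.5556, so cooperation is sustainable.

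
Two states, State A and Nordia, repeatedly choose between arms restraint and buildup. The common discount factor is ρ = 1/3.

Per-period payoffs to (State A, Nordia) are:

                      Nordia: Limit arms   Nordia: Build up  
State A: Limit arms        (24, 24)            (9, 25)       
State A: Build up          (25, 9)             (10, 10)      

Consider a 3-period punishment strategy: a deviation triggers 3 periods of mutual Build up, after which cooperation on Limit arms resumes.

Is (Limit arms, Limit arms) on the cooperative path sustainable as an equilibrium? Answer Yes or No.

IC: ρ+…+ρ^3 ≥ (25−24)/(24−10) = 1/14.
At ρ = 1/3: partial sum = 0.4815 ≥ 0.0714. Cooperation sustainable.

Yes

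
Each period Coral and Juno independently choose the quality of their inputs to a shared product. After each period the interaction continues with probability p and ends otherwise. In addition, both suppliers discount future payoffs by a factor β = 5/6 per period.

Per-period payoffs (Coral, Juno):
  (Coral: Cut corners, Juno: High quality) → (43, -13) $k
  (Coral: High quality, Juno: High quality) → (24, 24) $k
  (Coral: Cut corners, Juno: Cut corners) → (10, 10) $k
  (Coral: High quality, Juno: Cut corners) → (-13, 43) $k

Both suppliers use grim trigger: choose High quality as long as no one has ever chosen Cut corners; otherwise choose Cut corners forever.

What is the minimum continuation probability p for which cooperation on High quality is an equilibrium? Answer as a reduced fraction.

38/55

Expected continuation weight on next period's payoff is β·p = 5/6·p, which plays the role of the discount factor.
Cooperation requires 5/6·p ≥ (43−24)/(43−10) = 19/33, hence p ≥ 38/55.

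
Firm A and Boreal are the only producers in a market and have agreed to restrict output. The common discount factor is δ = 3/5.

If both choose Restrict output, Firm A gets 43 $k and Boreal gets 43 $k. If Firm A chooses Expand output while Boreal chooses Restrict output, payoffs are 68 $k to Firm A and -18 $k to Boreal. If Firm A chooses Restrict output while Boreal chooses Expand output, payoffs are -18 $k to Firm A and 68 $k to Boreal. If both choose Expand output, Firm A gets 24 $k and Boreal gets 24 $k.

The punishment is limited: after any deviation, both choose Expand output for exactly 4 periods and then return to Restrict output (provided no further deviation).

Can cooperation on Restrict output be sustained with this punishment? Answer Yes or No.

IC: δ+…+δ^4 ≥ (68−43)/(43−24) = 25/19.
At δ = 3/5: partial sum = 1.3056 < 1.3158. Cooperation not sustainable.

No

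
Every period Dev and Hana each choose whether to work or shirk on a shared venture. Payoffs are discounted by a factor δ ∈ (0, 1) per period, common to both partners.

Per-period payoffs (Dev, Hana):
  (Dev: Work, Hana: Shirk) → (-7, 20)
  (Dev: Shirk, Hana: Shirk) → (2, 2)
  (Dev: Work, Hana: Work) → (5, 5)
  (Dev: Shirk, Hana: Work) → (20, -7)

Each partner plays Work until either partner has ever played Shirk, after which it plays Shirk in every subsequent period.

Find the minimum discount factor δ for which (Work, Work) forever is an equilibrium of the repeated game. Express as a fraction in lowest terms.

Cooperation forever yields 5 each period: 5/(1−δ).
Deviating yields 20 once, then 2 forever: 20 + 2δ/(1−δ).
No profitable deviation requires 5/(1−δ) ≥ 20 + 2δ/(1−δ).
Multiplying by (1−δ): 5 ≥ 20(1−δ) + 2δ = 20 − 18δ.
So 18δ ≥ 15, i.e. δ ≥ 15/18 = 5/6.

5/6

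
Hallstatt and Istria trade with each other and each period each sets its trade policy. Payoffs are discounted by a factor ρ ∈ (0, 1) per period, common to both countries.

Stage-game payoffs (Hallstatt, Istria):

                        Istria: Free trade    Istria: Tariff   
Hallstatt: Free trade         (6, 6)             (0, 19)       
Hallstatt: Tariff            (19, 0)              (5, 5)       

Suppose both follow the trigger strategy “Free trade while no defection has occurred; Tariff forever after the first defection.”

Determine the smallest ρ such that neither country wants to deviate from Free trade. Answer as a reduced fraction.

One-period gain from deviating is 19 − 6 = 13. The loss is 6 − 5 = 1 in every subsequent period, with present value 1·ρ/(1−ρ).
Deviation is unprofitable when 1·ρ/(1−ρ) ≥ 13, i.e. ρ/(1−ρ) ≥ 13.
Equivalently ρ ≥ 13/(13+1) = 13/14.

13/14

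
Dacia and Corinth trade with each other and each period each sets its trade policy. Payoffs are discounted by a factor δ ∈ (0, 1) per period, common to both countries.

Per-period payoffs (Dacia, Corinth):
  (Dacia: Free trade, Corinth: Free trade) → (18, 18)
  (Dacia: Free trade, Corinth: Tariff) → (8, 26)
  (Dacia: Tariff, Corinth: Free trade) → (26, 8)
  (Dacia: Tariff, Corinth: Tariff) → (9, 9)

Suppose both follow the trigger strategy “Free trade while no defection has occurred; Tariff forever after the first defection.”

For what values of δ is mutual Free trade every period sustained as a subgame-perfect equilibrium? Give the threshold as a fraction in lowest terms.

18/(1−δ) ≥ 26 + 9δ/(1−δ)
18 ≥ 26 − 17δ
δ ≥ 8/17.

8/17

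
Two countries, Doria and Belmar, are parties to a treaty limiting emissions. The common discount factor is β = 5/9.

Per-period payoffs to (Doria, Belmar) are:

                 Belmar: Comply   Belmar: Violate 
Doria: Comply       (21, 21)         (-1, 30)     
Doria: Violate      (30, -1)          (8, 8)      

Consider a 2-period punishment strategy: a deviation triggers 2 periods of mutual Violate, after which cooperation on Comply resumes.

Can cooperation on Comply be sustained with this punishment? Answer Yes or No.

Yes

A one-shot deviation gives 30 now, then 8 for 2 periods, then back to 21.
Gain from deviating: (30−21) today; loss: (21−8) in each of the next 2 periods.
No-deviation condition: (21−8)(β+…+β^2) ≥ 30−21, i.e. β+…+β^2 ≥ 9/13.
At β = 5/9: β+…+β^2 = 0.8642 ≥ 0.6923.
So cooperation is sustainable.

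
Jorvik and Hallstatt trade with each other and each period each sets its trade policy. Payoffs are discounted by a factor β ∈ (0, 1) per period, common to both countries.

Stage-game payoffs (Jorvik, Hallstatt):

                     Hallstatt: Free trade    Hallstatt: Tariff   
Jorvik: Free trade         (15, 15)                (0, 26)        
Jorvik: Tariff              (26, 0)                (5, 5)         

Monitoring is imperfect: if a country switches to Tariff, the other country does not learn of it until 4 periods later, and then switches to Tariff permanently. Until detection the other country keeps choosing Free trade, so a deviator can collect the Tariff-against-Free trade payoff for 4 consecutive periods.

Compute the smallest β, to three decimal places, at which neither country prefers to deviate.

0.851

Deviating for the 4 undetected periods gains 26−15 = 11 per period over cooperation, then loses 15−5 = 10 per period forever once punishment starts.
Gain: 11(1 + β + … + β^3); loss: 10·β^4/(1−β).
No profitable deviation ⇔ 11(1−β^4) ≤ 10·β^4, i.e. β^4 ≥ 11/(11+10) = 11/21.
Hence β ≥ (11/21)^(1/4) ≈ 0.851.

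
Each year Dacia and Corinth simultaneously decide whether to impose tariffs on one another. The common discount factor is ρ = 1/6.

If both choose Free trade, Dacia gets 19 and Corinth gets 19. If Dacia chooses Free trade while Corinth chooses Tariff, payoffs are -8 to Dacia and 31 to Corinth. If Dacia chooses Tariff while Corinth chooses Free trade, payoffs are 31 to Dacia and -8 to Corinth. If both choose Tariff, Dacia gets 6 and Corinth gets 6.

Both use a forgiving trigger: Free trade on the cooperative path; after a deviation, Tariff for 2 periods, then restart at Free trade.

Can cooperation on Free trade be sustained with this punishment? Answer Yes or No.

No

A one-shot deviation gives 31 now, then 6 for 2 periods, then back to 19.
Gain from deviating: (31−19) today; loss: (19−6) in each of the next 2 periods.
No-deviation condition: (19−6)(ρ+…+ρ^2) ≥ 31−19, i.e. ρ+…+ρ^2 ≥ 12/13.
At ρ = 1/6: ρ+…+ρ^2 = 0.1944 < 0.9231.
So cooperation is not sustainable.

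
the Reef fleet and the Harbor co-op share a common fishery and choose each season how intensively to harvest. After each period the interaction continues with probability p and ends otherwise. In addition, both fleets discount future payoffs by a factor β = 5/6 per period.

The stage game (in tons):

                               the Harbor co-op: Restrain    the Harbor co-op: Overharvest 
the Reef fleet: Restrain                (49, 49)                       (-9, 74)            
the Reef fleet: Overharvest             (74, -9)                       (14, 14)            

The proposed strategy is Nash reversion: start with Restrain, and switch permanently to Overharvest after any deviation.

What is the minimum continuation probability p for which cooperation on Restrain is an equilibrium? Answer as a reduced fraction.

1/2

Expected continuation weight on next period's payoff is β·p = 5/6·p, which plays the role of the discount factor.
Cooperation requires 5/6·p ≥ (74−49)/(74−14) = 5/12, hence p ≥ 1/2.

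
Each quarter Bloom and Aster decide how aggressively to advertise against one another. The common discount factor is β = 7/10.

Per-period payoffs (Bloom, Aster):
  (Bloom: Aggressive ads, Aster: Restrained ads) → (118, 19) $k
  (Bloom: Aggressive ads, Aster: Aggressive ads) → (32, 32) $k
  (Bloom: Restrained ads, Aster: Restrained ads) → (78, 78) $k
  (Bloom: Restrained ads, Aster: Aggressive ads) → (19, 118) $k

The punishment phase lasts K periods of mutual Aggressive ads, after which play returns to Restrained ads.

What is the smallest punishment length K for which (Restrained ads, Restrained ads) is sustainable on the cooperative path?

IC: β(1−β^K)/(1−β) ≥ (118−78)/(78−32) = 20/23.
With β = 7/10: need 1 − β^K ≥ 20/23·(1−7/10)/(7/10), i.e. β^K ≤ 0.6273.
Since (7/10)^1 = 0.7000 and (7/10)^2 = 0.4900, the smallest such K is 2.

2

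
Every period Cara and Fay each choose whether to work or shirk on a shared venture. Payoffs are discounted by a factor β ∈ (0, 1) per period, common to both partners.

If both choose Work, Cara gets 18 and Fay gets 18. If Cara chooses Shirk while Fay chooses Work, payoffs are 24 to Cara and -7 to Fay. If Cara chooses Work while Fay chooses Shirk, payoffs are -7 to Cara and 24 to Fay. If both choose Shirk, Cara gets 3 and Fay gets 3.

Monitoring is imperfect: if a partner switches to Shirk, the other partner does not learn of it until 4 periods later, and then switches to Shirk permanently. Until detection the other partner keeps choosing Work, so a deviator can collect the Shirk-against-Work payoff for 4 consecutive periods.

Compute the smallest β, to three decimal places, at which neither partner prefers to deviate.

0.731

The best deviation is to choose Shirk for all 4 undetected periods, earning 24 each, then 3 forever once detected.
Deviation value: 24(1−β^4)/(1−β) + 3β^4/(1−β); cooperation value: 18/(1−β).
IC: 18 ≥ 24(1−β^4) + 3β^4 = 24 − 21β^4.
So β^4 ≥ 6/21 = 2/7, giving β ≥ (2/7)^(1/4) ≈ 0.731.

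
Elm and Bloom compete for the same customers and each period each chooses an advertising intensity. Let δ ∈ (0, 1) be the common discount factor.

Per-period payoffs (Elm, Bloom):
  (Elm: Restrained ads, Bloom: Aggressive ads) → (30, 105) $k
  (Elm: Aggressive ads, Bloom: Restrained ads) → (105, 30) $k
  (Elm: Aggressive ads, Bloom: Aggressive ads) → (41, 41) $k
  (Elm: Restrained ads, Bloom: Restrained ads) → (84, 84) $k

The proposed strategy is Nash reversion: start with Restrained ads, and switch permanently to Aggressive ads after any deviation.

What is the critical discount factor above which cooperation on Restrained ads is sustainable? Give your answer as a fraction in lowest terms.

Cooperation forever yields 84 each period: 84/(1−δ).
Deviating yields 105 once, then 41 forever: 105 + 41δ/(1−δ).
No profitable deviation requires 84/(1−δ) ≥ 105 + 41δ/(1−δ).
Multiplying by (1−δ): 84 ≥ 105(1−δ) + 41δ = 105 − 64δ.
So 64δ ≥ 21, i.e. δ ≥ 21/64.

21/64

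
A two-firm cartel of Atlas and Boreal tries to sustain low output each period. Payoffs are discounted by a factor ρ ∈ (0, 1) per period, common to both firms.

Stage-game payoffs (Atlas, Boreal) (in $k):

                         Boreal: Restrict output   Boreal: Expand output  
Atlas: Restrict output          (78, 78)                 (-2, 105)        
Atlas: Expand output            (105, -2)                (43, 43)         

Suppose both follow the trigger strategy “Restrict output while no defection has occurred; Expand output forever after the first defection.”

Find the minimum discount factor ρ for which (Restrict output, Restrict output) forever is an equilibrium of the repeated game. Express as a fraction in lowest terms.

27/62

Under grim trigger the critical discount factor is (T−C)/(T−P) with T = 105, C = 78, P = 43.
ρ* = (105−78)/(105−43) = 27/62.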